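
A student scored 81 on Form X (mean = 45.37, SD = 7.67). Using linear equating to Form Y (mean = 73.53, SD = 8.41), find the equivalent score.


slope = SD_Y / SD_X = 8.41 / 7.67 ~ 1.0965
intercept = mean_Y - slope * mean_X = 73.53 - (8.41 / 7.67) * 45.37 ~ 23.7827
Y = slope * X + intercept. To avoid rounding drift from the rounded slope/intercept, evaluate the equivalent form Y = mean_Y + SD_Y * (X - mean_X) / SD_X at full precision:
Y = 73.53 + 8.41 * (81 - 45.37) / 7.67
Y = 73.53 + 8.41 * 35.63 / 7.67
Y = 73.53 + 299.6483 / 7.67
Y = 73.53 + 39.0676
Y = 112.5976

112.5976


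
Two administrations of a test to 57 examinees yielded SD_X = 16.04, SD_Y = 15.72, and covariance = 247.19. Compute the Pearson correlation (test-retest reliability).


r = cov(X,Y) / (SD_X * SD_Y)
r = 247.19 / (16.04 * 15.72)
r = 247.19 / 252.1488
r = 0.9803

0.9803


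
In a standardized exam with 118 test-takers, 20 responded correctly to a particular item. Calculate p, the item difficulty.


Item difficulty p = number correct / total examinees
p = 20 / 118
p = 0.1695

0.1695


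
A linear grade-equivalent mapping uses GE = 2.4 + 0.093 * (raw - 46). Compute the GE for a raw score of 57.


raw - median = 57 - 46 = 11
slope * diff = 0.093 * 11 = 1.023
GE = 2.4 + 1.023
GE = 3.423

3.423


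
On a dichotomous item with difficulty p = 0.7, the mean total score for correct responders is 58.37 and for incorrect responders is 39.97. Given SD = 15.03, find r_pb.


q = 1 - p = 0.3
rpb = ((M1 - M0) / SD) * sqrt(p * q)
rpb = ((58.37 - 39.97) / 15.03) * sqrt(0.7 * 0.3)
rpb = 0.561

0.561


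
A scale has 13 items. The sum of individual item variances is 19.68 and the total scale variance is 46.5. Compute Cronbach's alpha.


alpha = (k/(k-1)) * (1 - sum(si^2)/s_total^2)
= (13/12) * (1 - 19.68/46.5)
alpha = 0.6248

0.6248


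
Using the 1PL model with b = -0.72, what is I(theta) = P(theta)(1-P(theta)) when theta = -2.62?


P = 1/(1+exp(-(-2.62--0.72))) = 0.1301
I = P*(1-P) = 0.1301 * 0.8699
I = 0.1132

0.1132


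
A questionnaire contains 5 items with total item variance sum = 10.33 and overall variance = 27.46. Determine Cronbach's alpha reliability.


alpha = (k/(k-1)) * (1 - sum(si^2)/s_total^2)
= (5/4) * (1 - 10.33/27.46)
alpha = 0.7798

0.7798


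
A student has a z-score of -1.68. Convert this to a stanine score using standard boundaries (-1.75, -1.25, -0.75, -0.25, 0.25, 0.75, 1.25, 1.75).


Stanine boundaries: [-1.75, -1.25, -0.75, -0.25, 0.25, 0.75, 1.25, 1.75]
z = -1.68
Check each boundary:
  z >= -1.75 -> could be stanine 2
  z < -1.25
  z < -0.75
  z < -0.25
  z < 0.25
  z < 0.75
  z < 1.25
  z < 1.75
Highest qualifying boundary gives stanine = 2

2


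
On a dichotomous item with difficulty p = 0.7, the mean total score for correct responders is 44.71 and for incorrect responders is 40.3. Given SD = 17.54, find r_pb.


q = 1 - p = 0.3
rpb = ((M1 - M0) / SD) * sqrt(p * q)
rpb = ((44.71 - 40.3) / 17.54) * sqrt(0.7 * 0.3)
rpb = 0.1152

0.1152


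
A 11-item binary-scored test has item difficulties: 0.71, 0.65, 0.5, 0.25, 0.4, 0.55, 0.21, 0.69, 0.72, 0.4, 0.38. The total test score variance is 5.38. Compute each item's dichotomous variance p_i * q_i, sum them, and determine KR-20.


For each item, compute p_i * q_i:
  Item 1: 0.71 * 0.29 = 0.2059
  Item 2: 0.65 * 0.35 = 0.2275
  Item 3: 0.5 * 0.5 = 0.25
  Item 4: 0.25 * 0.75 = 0.1875
  Item 5: 0.4 * 0.6 = 0.24
  Item 6: 0.55 * 0.45 = 0.2475
  Item 7: 0.21 * 0.79 = 0.1659
  Item 8: 0.69 * 0.31 = 0.2139
  Item 9: 0.72 * 0.28 = 0.2016
  Item 10: 0.4 * 0.6 = 0.24
  Item 11: 0.38 * 0.62 = 0.2356
Sum(p_i * q_i) = 0.2059 + 0.2275 + 0.25 + 0.1875 + 0.24 + 0.2475 + 0.1659 + 0.2139 + 0.2016 + 0.24 + 0.2356 = 2.4154
KR-20 = (k/(k-1)) * (1 - Sum(p_i*q_i) / Var_total)
= (11/10) * (1 - 2.4154/5.38)
= 1.1 * 0.551
KR-20 = 0.6061

0.6061


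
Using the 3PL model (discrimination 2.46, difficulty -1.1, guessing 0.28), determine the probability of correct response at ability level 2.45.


logit = 2.46*(2.45 - -1.1) = 8.733
P* = 1/(1 + exp(-8.733)) = 0.9998
P = 0.28 + (1 - 0.28) * 0.9998
P = 0.9999

0.9999


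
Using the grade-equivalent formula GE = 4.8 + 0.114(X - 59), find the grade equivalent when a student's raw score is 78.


raw - median = 78 - 59 = 19
slope * diff = 0.114 * 19 = 2.166
GE = 4.8 + 2.166
GE = 6.966

6.966


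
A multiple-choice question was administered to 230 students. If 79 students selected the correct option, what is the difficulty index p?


Item difficulty p = number correct / total examinees
p = 79 / 230
p = 0.3435

0.3435


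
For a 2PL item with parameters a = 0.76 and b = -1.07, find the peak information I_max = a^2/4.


For 2PL, max info at theta = b = -1.07
I_max = a^2 / 4 = 0.76^2 / 4
= 0.5776 / 4
I_max = 0.1444

0.1444


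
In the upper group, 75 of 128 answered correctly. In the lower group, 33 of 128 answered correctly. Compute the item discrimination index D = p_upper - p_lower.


p_upper = 75/128 = 0.5859
p_lower = 33/128 = 0.2578
D = 0.5859 - 0.2578 = 0.3281

0.3281


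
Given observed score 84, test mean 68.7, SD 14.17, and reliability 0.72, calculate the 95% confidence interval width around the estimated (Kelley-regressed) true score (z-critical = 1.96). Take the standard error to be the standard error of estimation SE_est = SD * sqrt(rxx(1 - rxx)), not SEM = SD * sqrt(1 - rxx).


True score estimate = 0.72*84 + 0.28*68.7 = 79.716
SE_est = SD * sqrt(rxx * (1 - rxx)) = 14.17 * sqrt(0.72 * 0.28) = 14.17 * sqrt(0.2016) = 6.362314
CI = T_est +/- z * SE_est, so width = 2 * z * SE_est = 2 * 1.96 * 6.362314
Width = 24.9403

24.9403


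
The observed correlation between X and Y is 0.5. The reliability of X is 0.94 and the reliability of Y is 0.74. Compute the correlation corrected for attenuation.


r_corrected = rxy / sqrt(rxx * ryy)
= 0.5 / sqrt(0.94 * 0.74)
= 0.5 / sqrt(0.6956)
= 0.5 / 0.834026
r_corrected = 0.5995

0.5995


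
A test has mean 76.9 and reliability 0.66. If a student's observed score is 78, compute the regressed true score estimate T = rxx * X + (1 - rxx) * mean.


T_est = rxx * X + (1 - rxx) * mean
T_est = 0.66 * 78 + 0.34 * 76.9
T_est = 51.48 + 26.146
T_est = 77.626

77.626


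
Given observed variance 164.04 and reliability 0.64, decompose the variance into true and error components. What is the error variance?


var_true = rxx * var_obs = 0.64 * 164.04 = 104.9856
var_error = var_obs - var_true
var_error = 164.04 - 104.9856
var_error = 59.0544

59.0544


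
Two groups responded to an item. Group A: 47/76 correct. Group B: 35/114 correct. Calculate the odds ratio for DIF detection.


Odds_A = 47/29 = 1.6207
Odds_B = 35/79 = 0.443
OR = Odds_A / Odds_B = 1.6207 / 0.443
Exactly, OR = (47 * 79) / (29 * 35) = 3713 / 1015
OR = 3.6581

3.6581


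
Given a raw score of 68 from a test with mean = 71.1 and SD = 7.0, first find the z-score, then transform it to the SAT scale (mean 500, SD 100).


z = (X - mean) / SD = (68 - 71.1) / 7.0
z = -3.1 / 7.0
z = -0.4429
SAT-scale = SAT = 500 + 100z
Carry z at full precision (z = -3.1 / 7.0) into the conversion:
SAT-scale = 500 + 100 * (-3.1 / 7.0) = 500 + -310 / 7.0
SAT-scale = 500 + -44.2857
SAT-scale = 455.7143

455.7143


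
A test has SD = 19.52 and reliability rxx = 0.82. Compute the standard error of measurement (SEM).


SEM = SD * sqrt(1 - rxx)
SEM = 19.52 * sqrt(1 - 0.82)
SEM = 19.52 * sqrt(0.18) = 19.52 * 0.424264
SEM = 8.2816

8.2816


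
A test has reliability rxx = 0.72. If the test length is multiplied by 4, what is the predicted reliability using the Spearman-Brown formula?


r_new = (n * rxx) / (1 + (n-1) * rxx)
r_new = (4 * 0.72) / (1 + 3 * 0.72)
r_new = 2.88 / 3.16
r_new = 0.9114

0.9114


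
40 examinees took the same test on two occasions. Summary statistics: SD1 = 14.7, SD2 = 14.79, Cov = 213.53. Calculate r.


r = cov(X,Y) / (SD_X * SD_Y)
r = 213.53 / (14.7 * 14.79)
r = 213.53 / 217.413
r = 0.9821

0.9821


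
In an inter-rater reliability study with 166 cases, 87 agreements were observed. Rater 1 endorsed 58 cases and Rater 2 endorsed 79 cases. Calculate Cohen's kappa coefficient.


P_o = 87/166 = 0.524096
P_e = (58*79 + 108*87) / 27556 = 0.507258
kappa = (P_o - P_e) / (1 - P_e)
kappa = (0.524096 - 0.507258) / (1 - 0.507258)
kappa = 0.0342

0.0342


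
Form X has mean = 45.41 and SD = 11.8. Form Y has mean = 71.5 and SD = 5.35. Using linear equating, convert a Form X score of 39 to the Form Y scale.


slope = SD_Y / SD_X = 5.35 / 11.8 ~ 0.4534
intercept = mean_Y - slope * mean_X = 71.5 - (5.35 / 11.8) * 45.41 ~ 50.9116
Y = slope * X + intercept. To avoid rounding drift from the rounded slope/intercept, evaluate the equivalent form Y = mean_Y + SD_Y * (X - mean_X) / SD_X at full precision:
Y = 71.5 + 5.35 * (39 - 45.41) / 11.8
Y = 71.5 - 5.35 * 6.41 / 11.8
Y = 71.5 - 34.2935 / 11.8
Y = 71.5 - 2.9062
Y = 68.5938

68.5938


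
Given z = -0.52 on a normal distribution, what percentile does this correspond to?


CDF(z) = 0.5 * (1 + erf(z/sqrt(2)))
erf(-0.3677) = -0.3969
CDF = 0.3015
Percentile rank = 0.3015 * 100 = 30.15

30.15


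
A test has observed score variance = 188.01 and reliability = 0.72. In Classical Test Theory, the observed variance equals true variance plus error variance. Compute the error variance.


var_true = rxx * var_obs = 0.72 * 188.01 = 135.3672
var_error = var_obs - var_true
var_error = 188.01 - 135.3672
var_error = 52.6428

52.6428


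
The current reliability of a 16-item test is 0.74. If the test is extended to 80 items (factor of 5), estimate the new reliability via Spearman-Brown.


r_new = (n * rxx) / (1 + (n-1) * rxx)
r_new = (5 * 0.74) / (1 + 4 * 0.74)
r_new = 3.7 / 3.96
r_new = 0.9343

0.9343


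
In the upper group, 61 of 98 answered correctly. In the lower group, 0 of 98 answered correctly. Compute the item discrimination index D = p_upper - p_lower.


p_upper = 61/98 = 0.6224
p_lower = 0/98 = 0.0
D = 0.6224 - 0.0 = 0.6224

0.6224


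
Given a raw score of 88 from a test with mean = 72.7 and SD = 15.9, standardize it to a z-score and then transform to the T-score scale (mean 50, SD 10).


z = (X - mean) / SD = (88 - 72.7) / 15.9
z = 15.3 / 15.9
z = 0.9623
T-score = T = 50 + 10z
Carry z at full precision (z = 15.3 / 15.9) into the conversion:
T-score = 50 + 10 * (15.3 / 15.9) = 50 + 153 / 15.9
T-score = 50 + 9.6226
T-score = 59.6226

59.6226


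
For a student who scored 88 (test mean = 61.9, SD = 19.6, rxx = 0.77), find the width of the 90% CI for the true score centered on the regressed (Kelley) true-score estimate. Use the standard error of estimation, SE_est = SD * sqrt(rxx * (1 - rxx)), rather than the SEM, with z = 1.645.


True score estimate = 0.77*88 + 0.23*61.9 = 81.997
SE_est = SD * sqrt(rxx * (1 - rxx)) = 19.6 * sqrt(0.77 * 0.23) = 19.6 * sqrt(0.1771) = 8.248317
CI = T_est +/- z * SE_est, so width = 2 * z * SE_est = 2 * 1.645 * 8.248317
Width = 27.137

27.137


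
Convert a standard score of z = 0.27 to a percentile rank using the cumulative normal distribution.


CDF(z) = 0.5 * (1 + erf(z/sqrt(2)))
erf(0.1909) = 0.2128
CDF = 0.6064
Percentile rank = 0.6064 * 100 = 60.64

60.64


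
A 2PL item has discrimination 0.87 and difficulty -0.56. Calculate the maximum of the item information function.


For 2PL, max info at theta = b = -0.56
I_max = a^2 / 4 = 0.87^2 / 4
= 0.7569 / 4
I_max = 0.1892

0.1892


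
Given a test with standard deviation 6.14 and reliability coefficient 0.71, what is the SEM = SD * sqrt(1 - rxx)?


SEM = SD * sqrt(1 - rxx)
SEM = 6.14 * sqrt(1 - 0.71)
SEM = 6.14 * sqrt(0.29) = 6.14 * 0.538516
SEM = 3.3065

3.3065


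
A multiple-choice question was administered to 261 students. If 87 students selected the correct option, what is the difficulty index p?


Item difficulty p = number correct / total examinees
p = 87 / 261
p = 0.3333

0.3333


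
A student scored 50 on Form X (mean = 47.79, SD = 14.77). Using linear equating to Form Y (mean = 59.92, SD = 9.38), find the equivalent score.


slope = SD_Y / SD_X = 9.38 / 14.77 ~ 0.6351
intercept = mean_Y - slope * mean_X = 59.92 - (9.38 / 14.77) * 47.79 ~ 29.57
Y = slope * X + intercept. To avoid rounding drift from the rounded slope/intercept, evaluate the equivalent form Y = mean_Y + SD_Y * (X - mean_X) / SD_X at full precision:
Y = 59.92 + 9.38 * (50 - 47.79) / 14.77
Y = 59.92 + 9.38 * 2.21 / 14.77
Y = 59.92 + 20.7298 / 14.77
Y = 59.92 + 1.4035
Y = 61.3235

61.3235


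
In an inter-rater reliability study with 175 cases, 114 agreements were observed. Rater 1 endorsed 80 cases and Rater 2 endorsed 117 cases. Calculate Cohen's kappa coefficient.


P_o = 114/175 = 0.651429
P_e = (80*117 + 95*58) / 30625 = 0.485551
kappa = (P_o - P_e) / (1 - P_e)
kappa = (0.651429 - 0.485551) / (1 - 0.485551)
kappa = 0.3224

0.3224


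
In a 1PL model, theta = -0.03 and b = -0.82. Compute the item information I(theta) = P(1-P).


P = 1/(1+exp(-(-0.03--0.82))) = 0.6878
I = P*(1-P) = 0.6878 * 0.3122
I = 0.2147

0.2147


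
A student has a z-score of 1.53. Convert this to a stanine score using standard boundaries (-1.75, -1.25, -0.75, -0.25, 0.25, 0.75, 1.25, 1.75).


Stanine boundaries: [-1.75, -1.25, -0.75, -0.25, 0.25, 0.75, 1.25, 1.75]
z = 1.53
Check each boundary:
  z >= -1.75 -> could be stanine 2
  z >= -1.25 -> could be stanine 3
  z >= -0.75 -> could be stanine 4
  z >= -0.25 -> could be stanine 5
  z >= 0.25 -> could be stanine 6
  z >= 0.75 -> could be stanine 7
  z >= 1.25 -> could be stanine 8
  z < 1.75
Highest qualifying boundary gives stanine = 8

8


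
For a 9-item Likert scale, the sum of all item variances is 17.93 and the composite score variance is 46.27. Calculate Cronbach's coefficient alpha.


alpha = (k/(k-1)) * (1 - sum(si^2)/s_total^2)
= (9/8) * (1 - 17.93/46.27)
alpha = 0.6891

0.6891


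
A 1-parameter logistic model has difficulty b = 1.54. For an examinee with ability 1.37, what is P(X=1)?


theta - b = 1.37 - 1.54 = -0.17
exp(-(theta - b)) = exp(0.17) = 1.1853
P = 1 / (1 + 1.1853)
P = 0.4576

0.4576


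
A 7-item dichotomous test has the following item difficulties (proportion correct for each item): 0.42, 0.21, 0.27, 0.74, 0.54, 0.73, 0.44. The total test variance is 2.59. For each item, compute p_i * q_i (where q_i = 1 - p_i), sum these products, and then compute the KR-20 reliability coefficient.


For each item, compute p_i * q_i:
  Item 1: 0.42 * 0.58 = 0.2436
  Item 2: 0.21 * 0.79 = 0.1659
  Item 3: 0.27 * 0.73 = 0.1971
  Item 4: 0.74 * 0.26 = 0.1924
  Item 5: 0.54 * 0.46 = 0.2484
  Item 6: 0.73 * 0.27 = 0.1971
  Item 7: 0.44 * 0.56 = 0.2464
Sum(p_i * q_i) = 0.2436 + 0.1659 + 0.1971 + 0.1924 + 0.2484 + 0.1971 + 0.2464 = 1.4909
KR-20 = (k/(k-1)) * (1 - Sum(p_i*q_i) / Var_total)
= (7/6) * (1 - 1.4909/2.59)
= 1.1667 * 0.4244
KR-20 = 0.4951

0.4951


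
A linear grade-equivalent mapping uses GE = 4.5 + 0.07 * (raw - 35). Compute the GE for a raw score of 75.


raw - median = 75 - 35 = 40
slope * diff = 0.07 * 40 = 2.8
GE = 4.5 + 2.8
GE = 7.3

7.3


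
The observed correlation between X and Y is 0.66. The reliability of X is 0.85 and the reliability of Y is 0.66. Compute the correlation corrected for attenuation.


r_corrected = rxy / sqrt(rxx * ryy)
= 0.66 / sqrt(0.85 * 0.66)
= 0.66 / sqrt(0.561)
= 0.66 / 0.748999
r_corrected = 0.8812

0.8812


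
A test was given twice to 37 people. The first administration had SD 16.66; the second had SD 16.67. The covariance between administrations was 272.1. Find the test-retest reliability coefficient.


r = cov(X,Y) / (SD_X * SD_Y)
r = 272.1 / (16.66 * 16.67)
r = 272.1 / 277.7222
r = 0.9798

0.9798


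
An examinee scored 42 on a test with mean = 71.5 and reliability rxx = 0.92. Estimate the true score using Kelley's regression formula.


T_est = rxx * X + (1 - rxx) * mean
T_est = 0.92 * 42 + 0.08 * 71.5
T_est = 38.64 + 5.72
T_est = 44.36

44.36


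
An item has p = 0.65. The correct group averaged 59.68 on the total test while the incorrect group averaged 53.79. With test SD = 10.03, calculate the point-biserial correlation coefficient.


q = 1 - p = 0.35
rpb = ((M1 - M0) / SD) * sqrt(p * q)
rpb = ((59.68 - 53.79) / 10.03) * sqrt(0.65 * 0.35)
rpb = 0.2801

0.2801


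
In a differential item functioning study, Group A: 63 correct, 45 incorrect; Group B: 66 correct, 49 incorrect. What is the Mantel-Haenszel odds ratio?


Odds_A = 63/45 = 1.4
Odds_B = 66/49 = 1.3469
OR = Odds_A / Odds_B = 1.4 / 1.3469
Exactly, OR = (63 * 49) / (45 * 66) = 3087 / 2970
OR = 1.0394

1.0394


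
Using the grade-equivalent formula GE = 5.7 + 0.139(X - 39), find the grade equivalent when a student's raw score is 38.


raw - median = 38 - 39 = -1
slope * diff = 0.139 * -1 = -0.139
GE = 5.7 + -0.139
GE = 5.561

5.561


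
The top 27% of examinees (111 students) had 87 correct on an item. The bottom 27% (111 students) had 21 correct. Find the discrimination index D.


p_upper = 87/111 = 0.7838
p_lower = 21/111 = 0.1892
D = 0.7838 - 0.1892 = 0.5946

0.5946


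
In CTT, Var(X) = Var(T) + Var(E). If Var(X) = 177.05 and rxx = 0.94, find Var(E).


var_true = rxx * var_obs = 0.94 * 177.05 = 166.427
var_error = var_obs - var_true
var_error = 177.05 - 166.427
var_error = 10.623

10.623


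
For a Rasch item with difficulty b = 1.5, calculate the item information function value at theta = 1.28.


P = 1/(1+exp(-(1.28-1.5))) = 0.4452
I = P*(1-P) = 0.4452 * 0.5548
I = 0.247

0.247


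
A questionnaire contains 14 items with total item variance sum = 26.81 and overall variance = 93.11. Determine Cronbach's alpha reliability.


alpha = (k/(k-1)) * (1 - sum(si^2)/s_total^2)
= (14/13) * (1 - 26.81/93.11)
alpha = 0.7668

0.7668


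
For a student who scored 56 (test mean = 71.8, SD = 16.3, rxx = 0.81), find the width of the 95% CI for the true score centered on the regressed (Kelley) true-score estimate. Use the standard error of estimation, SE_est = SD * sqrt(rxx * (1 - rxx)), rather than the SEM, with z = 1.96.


True score estimate = 0.81*56 + 0.19*71.8 = 59.002
SE_est = SD * sqrt(rxx * (1 - rxx)) = 16.3 * sqrt(0.81 * 0.19) = 16.3 * sqrt(0.1539) = 6.394505
CI = T_est +/- z * SE_est, so width = 2 * z * SE_est = 2 * 1.96 * 6.394505
Width = 25.0665

25.0665


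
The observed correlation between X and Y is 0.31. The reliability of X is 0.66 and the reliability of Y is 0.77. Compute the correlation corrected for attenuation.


r_corrected = rxy / sqrt(rxx * ryy)
= 0.31 / sqrt(0.66 * 0.77)
= 0.31 / sqrt(0.5082)
= 0.31 / 0.712881
r_corrected = 0.4349

0.4349


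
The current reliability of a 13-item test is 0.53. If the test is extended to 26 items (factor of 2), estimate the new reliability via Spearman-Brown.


r_new = (n * rxx) / (1 + (n-1) * rxx)
r_new = (2 * 0.53) / (1 + 1 * 0.53)
r_new = 1.06 / 1.53
r_new = 0.6928

0.6928


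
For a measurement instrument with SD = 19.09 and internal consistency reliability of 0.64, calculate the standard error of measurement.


SEM = SD * sqrt(1 - rxx)
SEM = 19.09 * sqrt(1 - 0.64)
SEM = 19.09 * sqrt(0.36) = 19.09 * 0.6
SEM = 11.454

11.454


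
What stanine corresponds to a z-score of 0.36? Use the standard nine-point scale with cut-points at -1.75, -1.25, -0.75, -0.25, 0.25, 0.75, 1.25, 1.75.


Stanine boundaries: [-1.75, -1.25, -0.75, -0.25, 0.25, 0.75, 1.25, 1.75]
z = 0.36
Check each boundary:
  z >= -1.75 -> could be stanine 2
  z >= -1.25 -> could be stanine 3
  z >= -0.75 -> could be stanine 4
  z >= -0.25 -> could be stanine 5
  z >= 0.25 -> could be stanine 6
  z < 0.75
  z < 1.25
  z < 1.75
Highest qualifying boundary gives stanine = 6

6


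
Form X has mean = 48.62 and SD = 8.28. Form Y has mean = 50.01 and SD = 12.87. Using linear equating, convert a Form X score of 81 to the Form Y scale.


slope = SD_Y / SD_X = 12.87 / 8.28 ~ 1.5543
intercept = mean_Y - slope * mean_X = 50.01 - (12.87 / 8.28) * 48.62 ~ -25.5624
Y = slope * X + intercept. To avoid rounding drift from the rounded slope/intercept, evaluate the equivalent form Y = mean_Y + SD_Y * (X - mean_X) / SD_X at full precision:
Y = 50.01 + 12.87 * (81 - 48.62) / 8.28
Y = 50.01 + 12.87 * 32.38 / 8.28
Y = 50.01 + 416.7306 / 8.28
Y = 50.01 + 50.3298
Y = 100.3398

100.3398


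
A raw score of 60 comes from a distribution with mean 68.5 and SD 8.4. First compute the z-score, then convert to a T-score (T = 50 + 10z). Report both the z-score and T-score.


z = (X - mean) / SD = (60 - 68.5) / 8.4
z = -8.5 / 8.4
z = -1.0119
T-score = T = 50 + 10z
Carry z at full precision (z = -8.5 / 8.4) into the conversion:
T-score = 50 + 10 * (-8.5 / 8.4) = 50 + -85 / 8.4
T-score = 50 + -10.119
T-score = 39.881

39.881


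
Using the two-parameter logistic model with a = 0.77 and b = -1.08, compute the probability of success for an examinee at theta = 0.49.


a*(theta - b) = 0.77 * (0.49 - -1.08) = 1.2089
exp(-1.2089) = 0.2985
P = 1 / (1 + 0.2985)
P = 0.7701

0.7701


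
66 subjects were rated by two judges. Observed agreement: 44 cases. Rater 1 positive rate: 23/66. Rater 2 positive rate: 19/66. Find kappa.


P_o = 44/66 = 0.666667
P_e = (23*19 + 43*47) / 4356 = 0.564279
kappa = (P_o - P_e) / (1 - P_e)
kappa = (0.666667 - 0.564279) / (1 - 0.564279)
kappa = 0.235

0.235


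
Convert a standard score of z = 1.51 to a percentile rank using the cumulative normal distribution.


CDF(z) = 0.5 * (1 + erf(z/sqrt(2)))
erf(1.0677) = 0.869
CDF = 0.9345
Percentile rank = 0.9345 * 100 = 93.45

93.45


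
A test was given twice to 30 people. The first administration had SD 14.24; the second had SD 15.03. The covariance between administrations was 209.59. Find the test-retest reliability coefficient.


r = cov(X,Y) / (SD_X * SD_Y)
r = 209.59 / (14.24 * 15.03)
r = 209.59 / 214.0272
r = 0.9793

0.9793


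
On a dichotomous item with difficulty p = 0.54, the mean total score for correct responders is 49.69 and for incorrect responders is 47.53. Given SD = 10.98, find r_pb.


q = 1 - p = 0.46
rpb = ((M1 - M0) / SD) * sqrt(p * q)
rpb = ((49.69 - 47.53) / 10.98) * sqrt(0.54 * 0.46)
rpb = 0.098

0.098


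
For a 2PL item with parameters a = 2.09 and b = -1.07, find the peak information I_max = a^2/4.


For 2PL, max info at theta = b = -1.07
I_max = a^2 / 4 = 2.09^2 / 4
= 4.3681 / 4
I_max = 1.092

1.092


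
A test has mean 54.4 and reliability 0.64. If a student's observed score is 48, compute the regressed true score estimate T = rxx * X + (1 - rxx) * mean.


T_est = rxx * X + (1 - rxx) * mean
T_est = 0.64 * 48 + 0.36 * 54.4
T_est = 30.72 + 19.584
T_est = 50.304

50.304


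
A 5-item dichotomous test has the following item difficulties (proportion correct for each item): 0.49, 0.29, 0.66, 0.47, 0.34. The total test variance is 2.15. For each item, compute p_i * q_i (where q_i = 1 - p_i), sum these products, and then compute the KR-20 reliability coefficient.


For each item, compute p_i * q_i:
  Item 1: 0.49 * 0.51 = 0.2499
  Item 2: 0.29 * 0.71 = 0.2059
  Item 3: 0.66 * 0.34 = 0.2244
  Item 4: 0.47 * 0.53 = 0.2491
  Item 5: 0.34 * 0.66 = 0.2244
Sum(p_i * q_i) = 0.2499 + 0.2059 + 0.2244 + 0.2491 + 0.2244 = 1.1537
KR-20 = (k/(k-1)) * (1 - Sum(p_i*q_i) / Var_total)
= (5/4) * (1 - 1.1537/2.15)
= 1.25 * 0.4634
KR-20 = 0.5792

0.5792


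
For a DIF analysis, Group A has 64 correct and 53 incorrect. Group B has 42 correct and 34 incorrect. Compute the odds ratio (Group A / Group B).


Odds_A = 64/53 = 1.2075
Odds_B = 42/34 = 1.2353
OR = Odds_A / Odds_B = 1.2075 / 1.2353
Exactly, OR = (64 * 34) / (53 * 42) = 2176 / 2226
OR = 0.9775

0.9775


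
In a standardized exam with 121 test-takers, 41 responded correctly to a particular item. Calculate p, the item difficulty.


Item difficulty p = number correct / total examinees
p = 41 / 121
p = 0.3388

0.3388


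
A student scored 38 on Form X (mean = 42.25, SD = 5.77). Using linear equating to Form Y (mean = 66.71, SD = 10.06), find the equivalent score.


slope = SD_Y / SD_X = 10.06 / 5.77 ~ 1.7435
intercept = mean_Y - slope * mean_X = 66.71 - (10.06 / 5.77) * 42.25 ~ -6.9529
Y = slope * X + intercept. To avoid rounding drift from the rounded slope/intercept, evaluate the equivalent form Y = mean_Y + SD_Y * (X - mean_X) / SD_X at full precision:
Y = 66.71 + 10.06 * (38 - 42.25) / 5.77
Y = 66.71 - 10.06 * 4.25 / 5.77
Y = 66.71 - 42.755 / 5.77
Y = 66.71 - 7.4099
Y = 59.3001

59.3001


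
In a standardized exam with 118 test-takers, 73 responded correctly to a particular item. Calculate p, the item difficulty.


Item difficulty p = number correct / total examinees
p = 73 / 118
p = 0.6186

0.6186


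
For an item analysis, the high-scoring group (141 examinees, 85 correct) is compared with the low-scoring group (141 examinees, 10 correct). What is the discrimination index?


p_upper = 85/141 = 0.6028
p_lower = 10/141 = 0.0709
D = 0.6028 - 0.0709 = 0.5319

0.5319


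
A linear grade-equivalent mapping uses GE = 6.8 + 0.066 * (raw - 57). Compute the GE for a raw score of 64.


raw - median = 64 - 57 = 7
slope * diff = 0.066 * 7 = 0.462
GE = 6.8 + 0.462
GE = 7.262

7.262


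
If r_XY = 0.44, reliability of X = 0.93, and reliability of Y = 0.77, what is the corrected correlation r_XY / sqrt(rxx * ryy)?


r_corrected = rxy / sqrt(rxx * ryy)
= 0.44 / sqrt(0.93 * 0.77)
= 0.44 / sqrt(0.7161)
= 0.44 / 0.846227
r_corrected = 0.52

0.52


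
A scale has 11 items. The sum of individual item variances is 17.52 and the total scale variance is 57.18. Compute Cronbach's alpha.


alpha = (k/(k-1)) * (1 - sum(si^2)/s_total^2)
= (11/10) * (1 - 17.52/57.18)
alpha = 0.763

0.763


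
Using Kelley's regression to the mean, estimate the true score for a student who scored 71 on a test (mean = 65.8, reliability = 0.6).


T_est = rxx * X + (1 - rxx) * mean
T_est = 0.6 * 71 + 0.4 * 65.8
T_est = 42.6 + 26.32
T_est = 68.92

68.92


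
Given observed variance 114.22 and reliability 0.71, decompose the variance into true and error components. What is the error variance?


var_true = rxx * var_obs = 0.71 * 114.22 = 81.0962
var_error = var_obs - var_true
var_error = 114.22 - 81.0962
var_error = 33.1238

33.1238


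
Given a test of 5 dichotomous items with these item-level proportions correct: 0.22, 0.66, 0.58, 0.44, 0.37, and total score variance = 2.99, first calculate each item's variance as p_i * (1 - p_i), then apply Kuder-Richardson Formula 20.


For each item, compute p_i * q_i:
  Item 1: 0.22 * 0.78 = 0.1716
  Item 2: 0.66 * 0.34 = 0.2244
  Item 3: 0.58 * 0.42 = 0.2436
  Item 4: 0.44 * 0.56 = 0.2464
  Item 5: 0.37 * 0.63 = 0.2331
Sum(p_i * q_i) = 0.1716 + 0.2244 + 0.2436 + 0.2464 + 0.2331 = 1.1191
KR-20 = (k/(k-1)) * (1 - Sum(p_i*q_i) / Var_total)
= (5/4) * (1 - 1.1191/2.99)
= 1.25 * 0.6257
KR-20 = 0.7821

0.7821


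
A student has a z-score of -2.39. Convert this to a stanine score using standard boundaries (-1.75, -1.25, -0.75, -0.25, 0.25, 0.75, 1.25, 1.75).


Stanine boundaries: [-1.75, -1.25, -0.75, -0.25, 0.25, 0.75, 1.25, 1.75]
z = -2.39
Check each boundary:
  z < -1.75
  z < -1.25
  z < -0.75
  z < -0.25
  z < 0.25
  z < 0.75
  z < 1.25
  z < 1.75
Highest qualifying boundary gives stanine = 1

1


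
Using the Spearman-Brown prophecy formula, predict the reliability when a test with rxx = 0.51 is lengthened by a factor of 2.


r_new = (n * rxx) / (1 + (n-1) * rxx)
r_new = (2 * 0.51) / (1 + 1 * 0.51)
r_new = 1.02 / 1.51
r_new = 0.6755

0.6755


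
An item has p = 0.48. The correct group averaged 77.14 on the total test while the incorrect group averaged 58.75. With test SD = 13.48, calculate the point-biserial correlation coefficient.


q = 1 - p = 0.52
rpb = ((M1 - M0) / SD) * sqrt(p * q)
rpb = ((77.14 - 58.75) / 13.48) * sqrt(0.48 * 0.52)
rpb = 0.6816

0.6816


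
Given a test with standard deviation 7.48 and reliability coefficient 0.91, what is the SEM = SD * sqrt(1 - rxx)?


SEM = SD * sqrt(1 - rxx)
SEM = 7.48 * sqrt(1 - 0.91)
SEM = 7.48 * sqrt(0.09) = 7.48 * 0.3
SEM = 2.244

2.244


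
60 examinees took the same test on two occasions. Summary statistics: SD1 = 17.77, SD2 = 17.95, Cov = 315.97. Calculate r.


r = cov(X,Y) / (SD_X * SD_Y)
r = 315.97 / (17.77 * 17.95)
r = 315.97 / 318.9715
r = 0.9906

0.9906


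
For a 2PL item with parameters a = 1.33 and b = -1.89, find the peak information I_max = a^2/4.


For 2PL, max info at theta = b = -1.89
I_max = a^2 / 4 = 1.33^2 / 4
= 1.7689 / 4
I_max = 0.4422

0.4422


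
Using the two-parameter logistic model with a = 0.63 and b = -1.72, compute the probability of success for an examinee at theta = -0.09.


a*(theta - b) = 0.63 * (-0.09 - -1.72) = 1.0269
exp(-1.0269) = 0.3581
P = 1 / (1 + 0.3581)
P = 0.7363

0.7363


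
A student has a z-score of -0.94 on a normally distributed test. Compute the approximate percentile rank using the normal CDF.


CDF(z) = 0.5 * (1 + erf(z/sqrt(2)))
erf(-0.6647) = -0.6528
CDF = 0.1736
Percentile rank = 0.1736 * 100 = 17.36

17.36


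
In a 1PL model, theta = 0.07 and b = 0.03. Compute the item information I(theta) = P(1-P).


P = 1/(1+exp(-(0.07-0.03))) = 0.51
I = P*(1-P) = 0.51 * 0.49
I = 0.2499

0.2499


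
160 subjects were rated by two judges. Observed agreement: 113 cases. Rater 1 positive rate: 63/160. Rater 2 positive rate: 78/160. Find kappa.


P_o = 113/160 = 0.70625
P_e = (63*78 + 97*82) / 25600 = 0.502656
kappa = (P_o - P_e) / (1 - P_e)
kappa = (0.70625 - 0.502656) / (1 - 0.502656)
kappa = 0.4094

0.4094


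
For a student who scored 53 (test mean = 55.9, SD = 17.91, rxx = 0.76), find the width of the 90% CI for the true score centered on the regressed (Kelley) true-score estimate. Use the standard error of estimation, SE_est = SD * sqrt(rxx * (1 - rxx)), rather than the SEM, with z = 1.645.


True score estimate = 0.76*53 + 0.24*55.9 = 53.696
SE_est = SD * sqrt(rxx * (1 - rxx)) = 17.91 * sqrt(0.76 * 0.24) = 17.91 * sqrt(0.1824) = 7.649059
CI = T_est +/- z * SE_est, so width = 2 * z * SE_est = 2 * 1.645 * 7.649059
Width = 25.1654

25.1654


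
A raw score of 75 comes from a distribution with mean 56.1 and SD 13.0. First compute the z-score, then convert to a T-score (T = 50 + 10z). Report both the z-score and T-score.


z = (X - mean) / SD = (75 - 56.1) / 13.0
z = 18.9 / 13.0
z = 1.4538
T-score = T = 50 + 10z
Carry z at full precision (z = 18.9 / 13.0) into the conversion:
T-score = 50 + 10 * (18.9 / 13.0) = 50 + 189 / 13.0
T-score = 50 + 14.5385
T-score = 64.5385

64.5385


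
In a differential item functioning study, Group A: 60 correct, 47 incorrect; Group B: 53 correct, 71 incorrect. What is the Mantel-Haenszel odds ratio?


Odds_A = 60/47 = 1.2766
Odds_B = 53/71 = 0.7465
OR = Odds_A / Odds_B = 1.2766 / 0.7465
Exactly, OR = (60 * 71) / (47 * 53) = 4260 / 2491
OR = 1.7102

1.7102


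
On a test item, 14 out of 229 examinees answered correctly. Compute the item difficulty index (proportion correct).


Item difficulty p = number correct / total examinees
p = 14 / 229
p = 0.0611

0.0611


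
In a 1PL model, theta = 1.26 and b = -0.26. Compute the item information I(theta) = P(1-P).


P = 1/(1+exp(-(1.26--0.26))) = 0.8205
I = P*(1-P) = 0.8205 * 0.1795
I = 0.1473

0.1473


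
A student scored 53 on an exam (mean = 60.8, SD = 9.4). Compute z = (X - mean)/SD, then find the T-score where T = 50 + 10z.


z = (X - mean) / SD = (53 - 60.8) / 9.4
z = -7.8 / 9.4
z = -0.8298
T-score = T = 50 + 10z
Carry z at full precision (z = -7.8 / 9.4) into the conversion:
T-score = 50 + 10 * (-7.8 / 9.4) = 50 + -78 / 9.4
T-score = 50 + -8.2979
T-score = 41.7021

41.7021


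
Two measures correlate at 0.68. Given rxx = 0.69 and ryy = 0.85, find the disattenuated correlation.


r_corrected = rxy / sqrt(rxx * ryy)
= 0.68 / sqrt(0.69 * 0.85)
= 0.68 / sqrt(0.5865)
= 0.68 / 0.765833
r_corrected = 0.8879

0.8879


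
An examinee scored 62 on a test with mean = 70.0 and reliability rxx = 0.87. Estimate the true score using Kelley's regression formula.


T_est = rxx * X + (1 - rxx) * mean
T_est = 0.87 * 62 + 0.13 * 70.0
T_est = 53.94 + 9.1
T_est = 63.04

63.04


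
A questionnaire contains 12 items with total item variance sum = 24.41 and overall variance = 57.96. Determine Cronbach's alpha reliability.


alpha = (k/(k-1)) * (1 - sum(si^2)/s_total^2)
= (12/11) * (1 - 24.41/57.96)
alpha = 0.6315

0.6315


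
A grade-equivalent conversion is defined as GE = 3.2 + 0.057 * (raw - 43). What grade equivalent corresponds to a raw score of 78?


raw - median = 78 - 43 = 35
slope * diff = 0.057 * 35 = 1.995
GE = 3.2 + 1.995
GE = 5.195

5.195


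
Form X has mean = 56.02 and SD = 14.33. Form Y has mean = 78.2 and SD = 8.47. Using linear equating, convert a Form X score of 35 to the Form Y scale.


slope = SD_Y / SD_X = 8.47 / 14.33 ~ 0.5911
intercept = mean_Y - slope * mean_X = 78.2 - (8.47 / 14.33) * 56.02 ~ 45.0884
Y = slope * X + intercept. To avoid rounding drift from the rounded slope/intercept, evaluate the equivalent form Y = mean_Y + SD_Y * (X - mean_X) / SD_X at full precision:
Y = 78.2 + 8.47 * (35 - 56.02) / 14.33
Y = 78.2 - 8.47 * 21.02 / 14.33
Y = 78.2 - 178.0394 / 14.33
Y = 78.2 - 12.4242
Y = 65.7758

65.7758


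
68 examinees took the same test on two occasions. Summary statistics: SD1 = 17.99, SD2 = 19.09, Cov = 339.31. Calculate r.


r = cov(X,Y) / (SD_X * SD_Y)
r = 339.31 / (17.99 * 19.09)
r = 339.31 / 343.4291
r = 0.988

0.988


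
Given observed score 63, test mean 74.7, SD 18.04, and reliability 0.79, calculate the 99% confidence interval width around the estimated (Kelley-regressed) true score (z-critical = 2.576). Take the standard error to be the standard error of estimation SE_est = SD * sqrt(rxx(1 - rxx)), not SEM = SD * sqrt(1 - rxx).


True score estimate = 0.79*63 + 0.21*74.7 = 65.457
SE_est = SD * sqrt(rxx * (1 - rxx)) = 18.04 * sqrt(0.79 * 0.21) = 18.04 * sqrt(0.1659) = 7.347841
CI = T_est +/- z * SE_est, so width = 2 * z * SE_est = 2 * 2.576 * 7.347841
Width = 37.8561

37.8561


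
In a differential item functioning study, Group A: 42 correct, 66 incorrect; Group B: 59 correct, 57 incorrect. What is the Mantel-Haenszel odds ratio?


Odds_A = 42/66 = 0.6364
Odds_B = 59/57 = 1.0351
OR = Odds_A / Odds_B = 0.6364 / 1.0351
Exactly, OR = (42 * 57) / (66 * 59) = 2394 / 3894
OR = 0.6148

0.6148


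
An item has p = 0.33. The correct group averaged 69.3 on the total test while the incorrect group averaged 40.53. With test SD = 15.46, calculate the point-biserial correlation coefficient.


q = 1 - p = 0.67
rpb = ((M1 - M0) / SD) * sqrt(p * q)
rpb = ((69.3 - 40.53) / 15.46) * sqrt(0.33 * 0.67)
rpb = 0.875

0.875


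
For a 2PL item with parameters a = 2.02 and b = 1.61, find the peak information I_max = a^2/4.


For 2PL, max info at theta = b = 1.61
I_max = a^2 / 4 = 2.02^2 / 4
= 4.0804 / 4
I_max = 1.0201

1.0201


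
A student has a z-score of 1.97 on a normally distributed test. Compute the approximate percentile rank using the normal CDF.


CDF(z) = 0.5 * (1 + erf(z/sqrt(2)))
erf(1.393) = 0.9512
CDF = 0.9756
Percentile rank = 0.9756 * 100 = 97.56

97.56


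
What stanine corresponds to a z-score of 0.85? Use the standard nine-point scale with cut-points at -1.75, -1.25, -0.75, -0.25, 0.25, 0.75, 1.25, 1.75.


Stanine boundaries: [-1.75, -1.25, -0.75, -0.25, 0.25, 0.75, 1.25, 1.75]
z = 0.85
Check each boundary:
  z >= -1.75 -> could be stanine 2
  z >= -1.25 -> could be stanine 3
  z >= -0.75 -> could be stanine 4
  z >= -0.25 -> could be stanine 5
  z >= 0.25 -> could be stanine 6
  z >= 0.75 -> could be stanine 7
  z < 1.25
  z < 1.75
Highest qualifying boundary gives stanine = 7

7


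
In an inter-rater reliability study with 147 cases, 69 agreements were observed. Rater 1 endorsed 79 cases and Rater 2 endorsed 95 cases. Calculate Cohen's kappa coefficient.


P_o = 69/147 = 0.469388
P_e = (79*95 + 68*52) / 21609 = 0.510945
kappa = (P_o - P_e) / (1 - P_e)
kappa = (0.469388 - 0.510945) / (1 - 0.510945)
kappa = -0.085

-0.085


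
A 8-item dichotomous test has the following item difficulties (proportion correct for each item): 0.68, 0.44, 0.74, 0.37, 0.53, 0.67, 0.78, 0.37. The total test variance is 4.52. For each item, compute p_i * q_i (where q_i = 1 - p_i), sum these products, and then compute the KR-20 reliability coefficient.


For each item, compute p_i * q_i:
  Item 1: 0.68 * 0.32 = 0.2176
  Item 2: 0.44 * 0.56 = 0.2464
  Item 3: 0.74 * 0.26 = 0.1924
  Item 4: 0.37 * 0.63 = 0.2331
  Item 5: 0.53 * 0.47 = 0.2491
  Item 6: 0.67 * 0.33 = 0.2211
  Item 7: 0.78 * 0.22 = 0.1716
  Item 8: 0.37 * 0.63 = 0.2331
Sum(p_i * q_i) = 0.2176 + 0.2464 + 0.1924 + 0.2331 + 0.2491 + 0.2211 + 0.1716 + 0.2331 = 1.7644
KR-20 = (k/(k-1)) * (1 - Sum(p_i*q_i) / Var_total)
= (8/7) * (1 - 1.7644/4.52)
= 1.1429 * 0.6096
KR-20 = 0.6967

0.6967


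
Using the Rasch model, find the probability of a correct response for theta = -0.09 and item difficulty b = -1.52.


theta - b = -0.09 - -1.52 = 1.43
exp(-(theta - b)) = exp(-1.43) = 0.2393
P = 1 / (1 + 0.2393)
P = 0.8069

0.8069


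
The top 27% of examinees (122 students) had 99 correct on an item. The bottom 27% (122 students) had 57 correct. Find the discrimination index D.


p_upper = 99/122 = 0.8115
p_lower = 57/122 = 0.4672
D = 0.8115 - 0.4672 = 0.3443

0.3443


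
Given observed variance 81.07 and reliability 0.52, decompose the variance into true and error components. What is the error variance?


var_true = rxx * var_obs = 0.52 * 81.07 = 42.1564
var_error = var_obs - var_true
var_error = 81.07 - 42.1564
var_error = 38.9136

38.9136


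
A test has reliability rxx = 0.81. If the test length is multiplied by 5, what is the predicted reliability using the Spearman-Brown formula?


r_new = (n * rxx) / (1 + (n-1) * rxx)
r_new = (5 * 0.81) / (1 + 4 * 0.81)
r_new = 4.05 / 4.24
r_new = 0.9552

0.9552


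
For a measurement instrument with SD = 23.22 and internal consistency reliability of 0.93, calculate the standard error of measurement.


SEM = SD * sqrt(1 - rxx)
SEM = 23.22 * sqrt(1 - 0.93)
SEM = 23.22 * sqrt(0.07) = 23.22 * 0.264575
SEM = 6.1434

6.1434


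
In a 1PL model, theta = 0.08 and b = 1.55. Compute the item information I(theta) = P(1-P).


P = 1/(1+exp(-(0.08-1.55))) = 0.1869
I = P*(1-P) = 0.1869 * 0.8131
I = 0.152

0.152


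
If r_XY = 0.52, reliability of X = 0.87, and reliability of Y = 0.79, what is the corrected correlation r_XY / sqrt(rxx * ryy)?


r_corrected = rxy / sqrt(rxx * ryy)
= 0.52 / sqrt(0.87 * 0.79)
= 0.52 / sqrt(0.6873)
= 0.52 / 0.829036
r_corrected = 0.6272

0.6272


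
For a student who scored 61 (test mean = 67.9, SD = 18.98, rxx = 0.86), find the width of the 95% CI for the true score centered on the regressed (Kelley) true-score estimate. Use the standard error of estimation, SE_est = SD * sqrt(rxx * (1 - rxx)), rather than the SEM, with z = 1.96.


True score estimate = 0.86*61 + 0.14*67.9 = 61.966
SE_est = SD * sqrt(rxx * (1 - rxx)) = 18.98 * sqrt(0.86 * 0.14) = 18.98 * sqrt(0.1204) = 6.585814
CI = T_est +/- z * SE_est, so width = 2 * z * SE_est = 2 * 1.96 * 6.585814
Width = 25.8164

25.8164


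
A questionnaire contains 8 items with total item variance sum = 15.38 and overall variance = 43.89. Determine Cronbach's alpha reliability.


alpha = (k/(k-1)) * (1 - sum(si^2)/s_total^2)
= (8/7) * (1 - 15.38/43.89)
alpha = 0.7424

0.7424


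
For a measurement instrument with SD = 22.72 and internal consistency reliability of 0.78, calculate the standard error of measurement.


SEM = SD * sqrt(1 - rxx)
SEM = 22.72 * sqrt(1 - 0.78)
SEM = 22.72 * sqrt(0.22) = 22.72 * 0.469042
SEM = 10.6566

10.6566


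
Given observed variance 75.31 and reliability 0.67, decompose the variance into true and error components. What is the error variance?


var_true = rxx * var_obs = 0.67 * 75.31 = 50.4577
var_error = var_obs - var_true
var_error = 75.31 - 50.4577
var_error = 24.8523

24.8523


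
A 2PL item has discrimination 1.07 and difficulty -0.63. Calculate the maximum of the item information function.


For 2PL, max info at theta = b = -0.63
I_max = a^2 / 4 = 1.07^2 / 4
= 1.1449 / 4
I_max = 0.2862

0.2862
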